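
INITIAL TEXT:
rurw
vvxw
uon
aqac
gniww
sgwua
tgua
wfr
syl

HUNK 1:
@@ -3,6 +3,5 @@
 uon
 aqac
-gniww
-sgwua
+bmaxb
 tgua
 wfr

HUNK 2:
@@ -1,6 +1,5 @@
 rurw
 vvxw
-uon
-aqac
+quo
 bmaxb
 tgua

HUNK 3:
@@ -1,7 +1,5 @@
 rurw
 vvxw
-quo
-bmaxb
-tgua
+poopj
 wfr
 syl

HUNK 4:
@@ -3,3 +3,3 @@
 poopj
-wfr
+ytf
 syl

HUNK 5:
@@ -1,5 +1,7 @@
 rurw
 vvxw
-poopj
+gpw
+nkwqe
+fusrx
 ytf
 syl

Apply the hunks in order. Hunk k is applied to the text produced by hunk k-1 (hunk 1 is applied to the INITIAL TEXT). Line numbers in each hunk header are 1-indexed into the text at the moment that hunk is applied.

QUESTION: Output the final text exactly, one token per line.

Answer: rurw
vvxw
gpw
nkwqe
fusrx
ytf
syl

Derivation:
Hunk 1: at line 3 remove [gniww,sgwua] add [bmaxb] -> 8 lines: rurw vvxw uon aqac bmaxb tgua wfr syl
Hunk 2: at line 1 remove [uon,aqac] add [quo] -> 7 lines: rurw vvxw quo bmaxb tgua wfr syl
Hunk 3: at line 1 remove [quo,bmaxb,tgua] add [poopj] -> 5 lines: rurw vvxw poopj wfr syl
Hunk 4: at line 3 remove [wfr] add [ytf] -> 5 lines: rurw vvxw poopj ytf syl
Hunk 5: at line 1 remove [poopj] add [gpw,nkwqe,fusrx] -> 7 lines: rurw vvxw gpw nkwqe fusrx ytf syl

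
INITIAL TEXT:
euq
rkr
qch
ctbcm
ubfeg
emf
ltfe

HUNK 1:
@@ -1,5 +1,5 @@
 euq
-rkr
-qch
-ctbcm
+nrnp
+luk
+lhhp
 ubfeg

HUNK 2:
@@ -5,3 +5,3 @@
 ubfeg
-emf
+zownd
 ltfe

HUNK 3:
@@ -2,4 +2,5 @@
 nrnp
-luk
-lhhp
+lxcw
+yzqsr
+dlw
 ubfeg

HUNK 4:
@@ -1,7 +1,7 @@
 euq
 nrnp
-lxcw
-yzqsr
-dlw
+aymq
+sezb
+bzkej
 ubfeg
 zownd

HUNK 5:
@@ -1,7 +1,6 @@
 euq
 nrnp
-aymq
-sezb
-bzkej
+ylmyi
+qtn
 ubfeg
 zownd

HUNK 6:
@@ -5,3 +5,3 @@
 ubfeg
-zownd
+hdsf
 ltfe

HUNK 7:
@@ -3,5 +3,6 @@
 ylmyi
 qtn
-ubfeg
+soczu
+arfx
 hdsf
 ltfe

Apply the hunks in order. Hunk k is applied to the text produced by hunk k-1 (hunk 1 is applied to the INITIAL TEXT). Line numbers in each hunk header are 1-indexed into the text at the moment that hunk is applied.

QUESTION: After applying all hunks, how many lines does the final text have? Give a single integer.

Answer: 8

Derivation:
Hunk 1: at line 1 remove [rkr,qch,ctbcm] add [nrnp,luk,lhhp] -> 7 lines: euq nrnp luk lhhp ubfeg emf ltfe
Hunk 2: at line 5 remove [emf] add [zownd] -> 7 lines: euq nrnp luk lhhp ubfeg zownd ltfe
Hunk 3: at line 2 remove [luk,lhhp] add [lxcw,yzqsr,dlw] -> 8 lines: euq nrnp lxcw yzqsr dlw ubfeg zownd ltfe
Hunk 4: at line 1 remove [lxcw,yzqsr,dlw] add [aymq,sezb,bzkej] -> 8 lines: euq nrnp aymq sezb bzkej ubfeg zownd ltfe
Hunk 5: at line 1 remove [aymq,sezb,bzkej] add [ylmyi,qtn] -> 7 lines: euq nrnp ylmyi qtn ubfeg zownd ltfe
Hunk 6: at line 5 remove [zownd] add [hdsf] -> 7 lines: euq nrnp ylmyi qtn ubfeg hdsf ltfe
Hunk 7: at line 3 remove [ubfeg] add [soczu,arfx] -> 8 lines: euq nrnp ylmyi qtn soczu arfx hdsf ltfe
Final line count: 8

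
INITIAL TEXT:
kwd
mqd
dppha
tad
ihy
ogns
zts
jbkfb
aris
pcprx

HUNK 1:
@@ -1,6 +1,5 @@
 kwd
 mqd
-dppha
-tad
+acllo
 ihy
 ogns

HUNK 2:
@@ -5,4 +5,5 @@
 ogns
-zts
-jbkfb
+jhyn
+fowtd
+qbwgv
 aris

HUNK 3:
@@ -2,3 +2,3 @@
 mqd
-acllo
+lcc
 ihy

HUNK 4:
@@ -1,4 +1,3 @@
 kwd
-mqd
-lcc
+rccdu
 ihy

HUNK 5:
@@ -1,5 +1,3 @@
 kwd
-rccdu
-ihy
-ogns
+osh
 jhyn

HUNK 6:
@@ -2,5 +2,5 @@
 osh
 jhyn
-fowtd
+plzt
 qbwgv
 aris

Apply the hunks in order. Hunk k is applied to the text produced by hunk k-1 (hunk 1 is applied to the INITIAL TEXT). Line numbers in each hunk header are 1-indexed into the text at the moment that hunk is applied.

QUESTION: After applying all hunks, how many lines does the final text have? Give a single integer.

Hunk 1: at line 1 remove [dppha,tad] add [acllo] -> 9 lines: kwd mqd acllo ihy ogns zts jbkfb aris pcprx
Hunk 2: at line 5 remove [zts,jbkfb] add [jhyn,fowtd,qbwgv] -> 10 lines: kwd mqd acllo ihy ogns jhyn fowtd qbwgv aris pcprx
Hunk 3: at line 2 remove [acllo] add [lcc] -> 10 lines: kwd mqd lcc ihy ogns jhyn fowtd qbwgv aris pcprx
Hunk 4: at line 1 remove [mqd,lcc] add [rccdu] -> 9 lines: kwd rccdu ihy ogns jhyn fowtd qbwgv aris pcprx
Hunk 5: at line 1 remove [rccdu,ihy,ogns] add [osh] -> 7 lines: kwd osh jhyn fowtd qbwgv aris pcprx
Hunk 6: at line 2 remove [fowtd] add [plzt] -> 7 lines: kwd osh jhyn plzt qbwgv aris pcprx
Final line count: 7

Answer: 7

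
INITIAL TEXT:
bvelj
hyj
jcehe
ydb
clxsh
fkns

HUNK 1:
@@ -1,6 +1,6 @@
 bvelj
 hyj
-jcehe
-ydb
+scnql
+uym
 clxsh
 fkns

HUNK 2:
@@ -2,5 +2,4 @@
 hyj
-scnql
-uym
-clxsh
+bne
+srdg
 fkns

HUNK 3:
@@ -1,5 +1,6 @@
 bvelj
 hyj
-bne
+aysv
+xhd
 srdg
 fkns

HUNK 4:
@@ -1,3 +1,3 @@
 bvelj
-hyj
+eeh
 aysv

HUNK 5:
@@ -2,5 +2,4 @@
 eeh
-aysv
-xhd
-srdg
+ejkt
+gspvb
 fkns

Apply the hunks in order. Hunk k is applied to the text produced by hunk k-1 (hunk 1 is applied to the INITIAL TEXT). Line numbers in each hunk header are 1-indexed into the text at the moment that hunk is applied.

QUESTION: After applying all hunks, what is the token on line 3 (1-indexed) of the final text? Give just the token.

Answer: ejkt

Derivation:
Hunk 1: at line 1 remove [jcehe,ydb] add [scnql,uym] -> 6 lines: bvelj hyj scnql uym clxsh fkns
Hunk 2: at line 2 remove [scnql,uym,clxsh] add [bne,srdg] -> 5 lines: bvelj hyj bne srdg fkns
Hunk 3: at line 1 remove [bne] add [aysv,xhd] -> 6 lines: bvelj hyj aysv xhd srdg fkns
Hunk 4: at line 1 remove [hyj] add [eeh] -> 6 lines: bvelj eeh aysv xhd srdg fkns
Hunk 5: at line 2 remove [aysv,xhd,srdg] add [ejkt,gspvb] -> 5 lines: bvelj eeh ejkt gspvb fkns
Final line 3: ejkt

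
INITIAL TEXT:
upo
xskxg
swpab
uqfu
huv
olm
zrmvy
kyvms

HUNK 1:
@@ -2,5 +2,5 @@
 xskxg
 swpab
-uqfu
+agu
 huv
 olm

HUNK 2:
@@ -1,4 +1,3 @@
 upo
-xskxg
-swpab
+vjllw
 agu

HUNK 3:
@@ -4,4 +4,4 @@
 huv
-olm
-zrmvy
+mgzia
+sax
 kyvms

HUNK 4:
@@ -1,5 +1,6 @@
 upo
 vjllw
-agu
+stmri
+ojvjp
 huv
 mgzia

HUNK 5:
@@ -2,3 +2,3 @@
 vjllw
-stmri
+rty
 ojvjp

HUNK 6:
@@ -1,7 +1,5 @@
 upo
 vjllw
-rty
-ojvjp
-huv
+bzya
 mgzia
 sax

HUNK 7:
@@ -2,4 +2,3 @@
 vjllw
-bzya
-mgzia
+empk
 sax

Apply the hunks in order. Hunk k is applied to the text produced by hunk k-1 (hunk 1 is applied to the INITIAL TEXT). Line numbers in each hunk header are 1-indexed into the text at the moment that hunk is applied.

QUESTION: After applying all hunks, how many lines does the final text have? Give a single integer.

Answer: 5

Derivation:
Hunk 1: at line 2 remove [uqfu] add [agu] -> 8 lines: upo xskxg swpab agu huv olm zrmvy kyvms
Hunk 2: at line 1 remove [xskxg,swpab] add [vjllw] -> 7 lines: upo vjllw agu huv olm zrmvy kyvms
Hunk 3: at line 4 remove [olm,zrmvy] add [mgzia,sax] -> 7 lines: upo vjllw agu huv mgzia sax kyvms
Hunk 4: at line 1 remove [agu] add [stmri,ojvjp] -> 8 lines: upo vjllw stmri ojvjp huv mgzia sax kyvms
Hunk 5: at line 2 remove [stmri] add [rty] -> 8 lines: upo vjllw rty ojvjp huv mgzia sax kyvms
Hunk 6: at line 1 remove [rty,ojvjp,huv] add [bzya] -> 6 lines: upo vjllw bzya mgzia sax kyvms
Hunk 7: at line 2 remove [bzya,mgzia] add [empk] -> 5 lines: upo vjllw empk sax kyvms
Final line count: 5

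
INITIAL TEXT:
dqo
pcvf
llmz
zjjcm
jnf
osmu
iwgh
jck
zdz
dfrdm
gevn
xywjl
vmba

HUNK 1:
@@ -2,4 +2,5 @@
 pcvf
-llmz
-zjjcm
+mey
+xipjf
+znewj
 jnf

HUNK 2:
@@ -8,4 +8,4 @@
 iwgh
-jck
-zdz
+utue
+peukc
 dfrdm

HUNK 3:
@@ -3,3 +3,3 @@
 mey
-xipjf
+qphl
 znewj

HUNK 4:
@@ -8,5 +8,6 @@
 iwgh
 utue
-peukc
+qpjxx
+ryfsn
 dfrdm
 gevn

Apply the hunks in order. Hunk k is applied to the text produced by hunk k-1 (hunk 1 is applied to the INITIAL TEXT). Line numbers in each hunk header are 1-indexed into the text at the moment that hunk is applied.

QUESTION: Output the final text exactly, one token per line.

Hunk 1: at line 2 remove [llmz,zjjcm] add [mey,xipjf,znewj] -> 14 lines: dqo pcvf mey xipjf znewj jnf osmu iwgh jck zdz dfrdm gevn xywjl vmba
Hunk 2: at line 8 remove [jck,zdz] add [utue,peukc] -> 14 lines: dqo pcvf mey xipjf znewj jnf osmu iwgh utue peukc dfrdm gevn xywjl vmba
Hunk 3: at line 3 remove [xipjf] add [qphl] -> 14 lines: dqo pcvf mey qphl znewj jnf osmu iwgh utue peukc dfrdm gevn xywjl vmba
Hunk 4: at line 8 remove [peukc] add [qpjxx,ryfsn] -> 15 lines: dqo pcvf mey qphl znewj jnf osmu iwgh utue qpjxx ryfsn dfrdm gevn xywjl vmba

Answer: dqo
pcvf
mey
qphl
znewj
jnf
osmu
iwgh
utue
qpjxx
ryfsn
dfrdm
gevn
xywjl
vmba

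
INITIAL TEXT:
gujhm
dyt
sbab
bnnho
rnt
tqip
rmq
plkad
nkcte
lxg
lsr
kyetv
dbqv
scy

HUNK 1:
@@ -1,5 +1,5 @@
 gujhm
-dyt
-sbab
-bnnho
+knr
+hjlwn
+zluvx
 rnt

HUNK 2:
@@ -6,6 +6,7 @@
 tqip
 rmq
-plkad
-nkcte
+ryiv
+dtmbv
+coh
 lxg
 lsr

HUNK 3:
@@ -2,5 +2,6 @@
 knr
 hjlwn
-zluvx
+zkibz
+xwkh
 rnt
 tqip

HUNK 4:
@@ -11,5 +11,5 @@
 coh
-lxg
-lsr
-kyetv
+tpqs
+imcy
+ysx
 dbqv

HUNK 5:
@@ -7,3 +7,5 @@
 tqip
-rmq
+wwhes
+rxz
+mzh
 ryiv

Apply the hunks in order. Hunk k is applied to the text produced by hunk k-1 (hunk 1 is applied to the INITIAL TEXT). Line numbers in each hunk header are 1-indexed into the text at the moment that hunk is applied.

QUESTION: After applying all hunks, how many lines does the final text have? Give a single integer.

Answer: 18

Derivation:
Hunk 1: at line 1 remove [dyt,sbab,bnnho] add [knr,hjlwn,zluvx] -> 14 lines: gujhm knr hjlwn zluvx rnt tqip rmq plkad nkcte lxg lsr kyetv dbqv scy
Hunk 2: at line 6 remove [plkad,nkcte] add [ryiv,dtmbv,coh] -> 15 lines: gujhm knr hjlwn zluvx rnt tqip rmq ryiv dtmbv coh lxg lsr kyetv dbqv scy
Hunk 3: at line 2 remove [zluvx] add [zkibz,xwkh] -> 16 lines: gujhm knr hjlwn zkibz xwkh rnt tqip rmq ryiv dtmbv coh lxg lsr kyetv dbqv scy
Hunk 4: at line 11 remove [lxg,lsr,kyetv] add [tpqs,imcy,ysx] -> 16 lines: gujhm knr hjlwn zkibz xwkh rnt tqip rmq ryiv dtmbv coh tpqs imcy ysx dbqv scy
Hunk 5: at line 7 remove [rmq] add [wwhes,rxz,mzh] -> 18 lines: gujhm knr hjlwn zkibz xwkh rnt tqip wwhes rxz mzh ryiv dtmbv coh tpqs imcy ysx dbqv scy
Final line count: 18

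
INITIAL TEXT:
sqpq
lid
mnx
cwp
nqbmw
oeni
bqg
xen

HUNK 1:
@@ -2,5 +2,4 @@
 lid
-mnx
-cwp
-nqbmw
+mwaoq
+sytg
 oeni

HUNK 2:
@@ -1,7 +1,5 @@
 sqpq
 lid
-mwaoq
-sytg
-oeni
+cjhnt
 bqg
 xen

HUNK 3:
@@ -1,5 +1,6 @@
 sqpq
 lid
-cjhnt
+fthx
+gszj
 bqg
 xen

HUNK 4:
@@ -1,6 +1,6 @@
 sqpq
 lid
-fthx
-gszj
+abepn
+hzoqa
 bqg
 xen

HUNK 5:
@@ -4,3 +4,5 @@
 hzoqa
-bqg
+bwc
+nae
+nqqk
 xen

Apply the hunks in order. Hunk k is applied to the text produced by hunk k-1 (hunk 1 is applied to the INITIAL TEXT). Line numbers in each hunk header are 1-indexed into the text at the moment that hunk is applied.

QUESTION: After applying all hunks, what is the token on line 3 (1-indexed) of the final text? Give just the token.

Hunk 1: at line 2 remove [mnx,cwp,nqbmw] add [mwaoq,sytg] -> 7 lines: sqpq lid mwaoq sytg oeni bqg xen
Hunk 2: at line 1 remove [mwaoq,sytg,oeni] add [cjhnt] -> 5 lines: sqpq lid cjhnt bqg xen
Hunk 3: at line 1 remove [cjhnt] add [fthx,gszj] -> 6 lines: sqpq lid fthx gszj bqg xen
Hunk 4: at line 1 remove [fthx,gszj] add [abepn,hzoqa] -> 6 lines: sqpq lid abepn hzoqa bqg xen
Hunk 5: at line 4 remove [bqg] add [bwc,nae,nqqk] -> 8 lines: sqpq lid abepn hzoqa bwc nae nqqk xen
Final line 3: abepn

Answer: abepn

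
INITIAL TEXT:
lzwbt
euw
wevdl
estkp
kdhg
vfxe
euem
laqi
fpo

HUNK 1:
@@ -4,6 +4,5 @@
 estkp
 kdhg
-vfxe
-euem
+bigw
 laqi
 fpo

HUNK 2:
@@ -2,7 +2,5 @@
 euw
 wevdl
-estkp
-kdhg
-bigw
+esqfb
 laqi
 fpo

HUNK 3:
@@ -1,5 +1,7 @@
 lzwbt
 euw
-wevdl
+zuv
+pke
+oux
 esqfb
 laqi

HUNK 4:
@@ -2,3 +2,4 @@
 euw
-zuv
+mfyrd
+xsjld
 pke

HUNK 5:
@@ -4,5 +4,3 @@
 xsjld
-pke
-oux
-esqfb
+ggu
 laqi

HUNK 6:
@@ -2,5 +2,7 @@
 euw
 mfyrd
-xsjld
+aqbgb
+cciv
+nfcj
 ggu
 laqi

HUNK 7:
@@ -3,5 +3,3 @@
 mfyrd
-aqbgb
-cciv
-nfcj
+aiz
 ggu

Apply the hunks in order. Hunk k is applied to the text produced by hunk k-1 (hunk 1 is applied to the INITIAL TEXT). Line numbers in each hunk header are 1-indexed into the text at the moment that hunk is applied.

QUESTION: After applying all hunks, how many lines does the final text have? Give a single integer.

Answer: 7

Derivation:
Hunk 1: at line 4 remove [vfxe,euem] add [bigw] -> 8 lines: lzwbt euw wevdl estkp kdhg bigw laqi fpo
Hunk 2: at line 2 remove [estkp,kdhg,bigw] add [esqfb] -> 6 lines: lzwbt euw wevdl esqfb laqi fpo
Hunk 3: at line 1 remove [wevdl] add [zuv,pke,oux] -> 8 lines: lzwbt euw zuv pke oux esqfb laqi fpo
Hunk 4: at line 2 remove [zuv] add [mfyrd,xsjld] -> 9 lines: lzwbt euw mfyrd xsjld pke oux esqfb laqi fpo
Hunk 5: at line 4 remove [pke,oux,esqfb] add [ggu] -> 7 lines: lzwbt euw mfyrd xsjld ggu laqi fpo
Hunk 6: at line 2 remove [xsjld] add [aqbgb,cciv,nfcj] -> 9 lines: lzwbt euw mfyrd aqbgb cciv nfcj ggu laqi fpo
Hunk 7: at line 3 remove [aqbgb,cciv,nfcj] add [aiz] -> 7 lines: lzwbt euw mfyrd aiz ggu laqi fpo
Final line count: 7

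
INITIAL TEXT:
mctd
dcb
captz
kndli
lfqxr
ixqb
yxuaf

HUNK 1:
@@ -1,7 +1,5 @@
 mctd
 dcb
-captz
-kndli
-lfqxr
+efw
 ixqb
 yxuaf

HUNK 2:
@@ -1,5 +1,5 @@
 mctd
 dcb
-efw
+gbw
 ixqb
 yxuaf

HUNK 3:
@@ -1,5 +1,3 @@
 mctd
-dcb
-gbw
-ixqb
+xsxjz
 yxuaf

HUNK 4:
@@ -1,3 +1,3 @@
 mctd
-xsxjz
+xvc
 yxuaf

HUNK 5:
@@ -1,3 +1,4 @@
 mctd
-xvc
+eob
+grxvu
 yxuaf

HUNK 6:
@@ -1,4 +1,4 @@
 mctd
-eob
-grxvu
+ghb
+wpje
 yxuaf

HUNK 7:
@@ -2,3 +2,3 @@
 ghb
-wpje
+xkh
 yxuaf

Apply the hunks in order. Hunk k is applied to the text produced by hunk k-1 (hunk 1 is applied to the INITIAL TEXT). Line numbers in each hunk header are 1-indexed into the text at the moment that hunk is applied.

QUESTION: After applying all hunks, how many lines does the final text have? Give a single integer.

Hunk 1: at line 1 remove [captz,kndli,lfqxr] add [efw] -> 5 lines: mctd dcb efw ixqb yxuaf
Hunk 2: at line 1 remove [efw] add [gbw] -> 5 lines: mctd dcb gbw ixqb yxuaf
Hunk 3: at line 1 remove [dcb,gbw,ixqb] add [xsxjz] -> 3 lines: mctd xsxjz yxuaf
Hunk 4: at line 1 remove [xsxjz] add [xvc] -> 3 lines: mctd xvc yxuaf
Hunk 5: at line 1 remove [xvc] add [eob,grxvu] -> 4 lines: mctd eob grxvu yxuaf
Hunk 6: at line 1 remove [eob,grxvu] add [ghb,wpje] -> 4 lines: mctd ghb wpje yxuaf
Hunk 7: at line 2 remove [wpje] add [xkh] -> 4 lines: mctd ghb xkh yxuaf
Final line count: 4

Answer: 4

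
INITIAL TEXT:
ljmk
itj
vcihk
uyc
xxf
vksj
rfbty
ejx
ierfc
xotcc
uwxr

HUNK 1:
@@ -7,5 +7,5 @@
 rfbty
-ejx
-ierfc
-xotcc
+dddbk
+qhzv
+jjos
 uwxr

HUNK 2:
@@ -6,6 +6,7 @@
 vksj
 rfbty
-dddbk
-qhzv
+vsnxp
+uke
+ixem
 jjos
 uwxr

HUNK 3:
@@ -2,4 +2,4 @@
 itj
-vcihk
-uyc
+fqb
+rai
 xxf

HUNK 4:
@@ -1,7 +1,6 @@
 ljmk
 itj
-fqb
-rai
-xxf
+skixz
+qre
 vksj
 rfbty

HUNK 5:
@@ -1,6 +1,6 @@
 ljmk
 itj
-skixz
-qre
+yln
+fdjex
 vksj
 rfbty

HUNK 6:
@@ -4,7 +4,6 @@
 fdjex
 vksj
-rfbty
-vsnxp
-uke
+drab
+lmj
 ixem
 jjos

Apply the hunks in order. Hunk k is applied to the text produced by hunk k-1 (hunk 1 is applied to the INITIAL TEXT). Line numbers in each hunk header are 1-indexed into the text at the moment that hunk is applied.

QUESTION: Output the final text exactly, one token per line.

Answer: ljmk
itj
yln
fdjex
vksj
drab
lmj
ixem
jjos
uwxr

Derivation:
Hunk 1: at line 7 remove [ejx,ierfc,xotcc] add [dddbk,qhzv,jjos] -> 11 lines: ljmk itj vcihk uyc xxf vksj rfbty dddbk qhzv jjos uwxr
Hunk 2: at line 6 remove [dddbk,qhzv] add [vsnxp,uke,ixem] -> 12 lines: ljmk itj vcihk uyc xxf vksj rfbty vsnxp uke ixem jjos uwxr
Hunk 3: at line 2 remove [vcihk,uyc] add [fqb,rai] -> 12 lines: ljmk itj fqb rai xxf vksj rfbty vsnxp uke ixem jjos uwxr
Hunk 4: at line 1 remove [fqb,rai,xxf] add [skixz,qre] -> 11 lines: ljmk itj skixz qre vksj rfbty vsnxp uke ixem jjos uwxr
Hunk 5: at line 1 remove [skixz,qre] add [yln,fdjex] -> 11 lines: ljmk itj yln fdjex vksj rfbty vsnxp uke ixem jjos uwxr
Hunk 6: at line 4 remove [rfbty,vsnxp,uke] add [drab,lmj] -> 10 lines: ljmk itj yln fdjex vksj drab lmj ixem jjos uwxr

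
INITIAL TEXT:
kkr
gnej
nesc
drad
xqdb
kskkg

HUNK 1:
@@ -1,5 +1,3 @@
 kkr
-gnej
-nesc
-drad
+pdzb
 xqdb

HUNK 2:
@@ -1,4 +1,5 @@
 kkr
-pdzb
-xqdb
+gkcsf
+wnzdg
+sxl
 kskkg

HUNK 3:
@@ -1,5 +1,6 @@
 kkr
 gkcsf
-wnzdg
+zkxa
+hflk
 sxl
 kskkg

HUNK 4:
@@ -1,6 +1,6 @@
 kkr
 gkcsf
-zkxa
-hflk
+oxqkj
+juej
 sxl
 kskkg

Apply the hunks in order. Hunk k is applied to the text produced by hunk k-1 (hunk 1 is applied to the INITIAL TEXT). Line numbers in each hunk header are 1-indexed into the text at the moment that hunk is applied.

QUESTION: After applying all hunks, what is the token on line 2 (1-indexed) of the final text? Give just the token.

Hunk 1: at line 1 remove [gnej,nesc,drad] add [pdzb] -> 4 lines: kkr pdzb xqdb kskkg
Hunk 2: at line 1 remove [pdzb,xqdb] add [gkcsf,wnzdg,sxl] -> 5 lines: kkr gkcsf wnzdg sxl kskkg
Hunk 3: at line 1 remove [wnzdg] add [zkxa,hflk] -> 6 lines: kkr gkcsf zkxa hflk sxl kskkg
Hunk 4: at line 1 remove [zkxa,hflk] add [oxqkj,juej] -> 6 lines: kkr gkcsf oxqkj juej sxl kskkg
Final line 2: gkcsf

Answer: gkcsf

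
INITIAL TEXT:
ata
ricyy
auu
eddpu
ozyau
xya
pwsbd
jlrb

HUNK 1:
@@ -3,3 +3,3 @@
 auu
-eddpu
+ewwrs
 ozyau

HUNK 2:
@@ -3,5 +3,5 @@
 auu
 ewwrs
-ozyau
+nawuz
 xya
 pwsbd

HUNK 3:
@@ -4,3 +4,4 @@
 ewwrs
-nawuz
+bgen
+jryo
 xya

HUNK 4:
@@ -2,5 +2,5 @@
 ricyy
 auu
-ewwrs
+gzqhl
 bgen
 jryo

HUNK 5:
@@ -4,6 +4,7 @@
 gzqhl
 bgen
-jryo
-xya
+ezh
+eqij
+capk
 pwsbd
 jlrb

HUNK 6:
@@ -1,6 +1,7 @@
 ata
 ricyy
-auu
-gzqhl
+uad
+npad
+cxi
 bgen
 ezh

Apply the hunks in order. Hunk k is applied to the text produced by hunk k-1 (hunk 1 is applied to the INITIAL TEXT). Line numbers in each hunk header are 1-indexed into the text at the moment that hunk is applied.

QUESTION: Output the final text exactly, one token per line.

Hunk 1: at line 3 remove [eddpu] add [ewwrs] -> 8 lines: ata ricyy auu ewwrs ozyau xya pwsbd jlrb
Hunk 2: at line 3 remove [ozyau] add [nawuz] -> 8 lines: ata ricyy auu ewwrs nawuz xya pwsbd jlrb
Hunk 3: at line 4 remove [nawuz] add [bgen,jryo] -> 9 lines: ata ricyy auu ewwrs bgen jryo xya pwsbd jlrb
Hunk 4: at line 2 remove [ewwrs] add [gzqhl] -> 9 lines: ata ricyy auu gzqhl bgen jryo xya pwsbd jlrb
Hunk 5: at line 4 remove [jryo,xya] add [ezh,eqij,capk] -> 10 lines: ata ricyy auu gzqhl bgen ezh eqij capk pwsbd jlrb
Hunk 6: at line 1 remove [auu,gzqhl] add [uad,npad,cxi] -> 11 lines: ata ricyy uad npad cxi bgen ezh eqij capk pwsbd jlrb

Answer: ata
ricyy
uad
npad
cxi
bgen
ezh
eqij
capk
pwsbd
jlrb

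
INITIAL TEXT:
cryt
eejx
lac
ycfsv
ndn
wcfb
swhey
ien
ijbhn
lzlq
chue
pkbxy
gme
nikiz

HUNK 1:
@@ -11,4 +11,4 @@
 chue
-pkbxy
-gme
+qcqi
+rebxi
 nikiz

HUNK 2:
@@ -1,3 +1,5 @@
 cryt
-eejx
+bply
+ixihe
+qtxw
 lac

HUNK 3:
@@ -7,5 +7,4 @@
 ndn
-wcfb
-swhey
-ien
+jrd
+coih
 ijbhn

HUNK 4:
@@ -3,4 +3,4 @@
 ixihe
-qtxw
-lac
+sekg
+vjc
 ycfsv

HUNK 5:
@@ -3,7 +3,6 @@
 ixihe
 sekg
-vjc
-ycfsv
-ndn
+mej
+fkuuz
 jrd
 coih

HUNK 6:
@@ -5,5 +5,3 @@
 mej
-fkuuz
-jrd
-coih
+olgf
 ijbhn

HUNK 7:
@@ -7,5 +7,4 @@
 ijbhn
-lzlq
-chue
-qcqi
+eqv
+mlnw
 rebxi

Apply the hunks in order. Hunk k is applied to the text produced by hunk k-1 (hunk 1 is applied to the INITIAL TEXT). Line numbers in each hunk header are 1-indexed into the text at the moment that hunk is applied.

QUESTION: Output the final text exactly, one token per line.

Answer: cryt
bply
ixihe
sekg
mej
olgf
ijbhn
eqv
mlnw
rebxi
nikiz

Derivation:
Hunk 1: at line 11 remove [pkbxy,gme] add [qcqi,rebxi] -> 14 lines: cryt eejx lac ycfsv ndn wcfb swhey ien ijbhn lzlq chue qcqi rebxi nikiz
Hunk 2: at line 1 remove [eejx] add [bply,ixihe,qtxw] -> 16 lines: cryt bply ixihe qtxw lac ycfsv ndn wcfb swhey ien ijbhn lzlq chue qcqi rebxi nikiz
Hunk 3: at line 7 remove [wcfb,swhey,ien] add [jrd,coih] -> 15 lines: cryt bply ixihe qtxw lac ycfsv ndn jrd coih ijbhn lzlq chue qcqi rebxi nikiz
Hunk 4: at line 3 remove [qtxw,lac] add [sekg,vjc] -> 15 lines: cryt bply ixihe sekg vjc ycfsv ndn jrd coih ijbhn lzlq chue qcqi rebxi nikiz
Hunk 5: at line 3 remove [vjc,ycfsv,ndn] add [mej,fkuuz] -> 14 lines: cryt bply ixihe sekg mej fkuuz jrd coih ijbhn lzlq chue qcqi rebxi nikiz
Hunk 6: at line 5 remove [fkuuz,jrd,coih] add [olgf] -> 12 lines: cryt bply ixihe sekg mej olgf ijbhn lzlq chue qcqi rebxi nikiz
Hunk 7: at line 7 remove [lzlq,chue,qcqi] add [eqv,mlnw] -> 11 lines: cryt bply ixihe sekg mej olgf ijbhn eqv mlnw rebxi nikiz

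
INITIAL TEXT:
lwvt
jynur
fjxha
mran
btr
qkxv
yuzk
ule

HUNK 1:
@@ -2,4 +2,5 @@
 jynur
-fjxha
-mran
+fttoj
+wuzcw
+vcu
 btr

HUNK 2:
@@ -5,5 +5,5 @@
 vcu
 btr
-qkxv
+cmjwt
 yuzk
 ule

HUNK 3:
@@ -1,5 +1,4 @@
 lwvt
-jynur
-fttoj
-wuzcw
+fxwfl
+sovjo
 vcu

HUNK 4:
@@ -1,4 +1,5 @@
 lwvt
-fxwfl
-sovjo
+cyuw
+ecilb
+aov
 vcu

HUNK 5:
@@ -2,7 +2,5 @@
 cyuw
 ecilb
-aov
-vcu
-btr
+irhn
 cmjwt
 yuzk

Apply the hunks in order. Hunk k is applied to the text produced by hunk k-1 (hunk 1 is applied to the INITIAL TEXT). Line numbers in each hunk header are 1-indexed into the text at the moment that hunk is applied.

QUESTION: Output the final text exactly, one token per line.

Hunk 1: at line 2 remove [fjxha,mran] add [fttoj,wuzcw,vcu] -> 9 lines: lwvt jynur fttoj wuzcw vcu btr qkxv yuzk ule
Hunk 2: at line 5 remove [qkxv] add [cmjwt] -> 9 lines: lwvt jynur fttoj wuzcw vcu btr cmjwt yuzk ule
Hunk 3: at line 1 remove [jynur,fttoj,wuzcw] add [fxwfl,sovjo] -> 8 lines: lwvt fxwfl sovjo vcu btr cmjwt yuzk ule
Hunk 4: at line 1 remove [fxwfl,sovjo] add [cyuw,ecilb,aov] -> 9 lines: lwvt cyuw ecilb aov vcu btr cmjwt yuzk ule
Hunk 5: at line 2 remove [aov,vcu,btr] add [irhn] -> 7 lines: lwvt cyuw ecilb irhn cmjwt yuzk ule

Answer: lwvt
cyuw
ecilb
irhn
cmjwt
yuzk
ule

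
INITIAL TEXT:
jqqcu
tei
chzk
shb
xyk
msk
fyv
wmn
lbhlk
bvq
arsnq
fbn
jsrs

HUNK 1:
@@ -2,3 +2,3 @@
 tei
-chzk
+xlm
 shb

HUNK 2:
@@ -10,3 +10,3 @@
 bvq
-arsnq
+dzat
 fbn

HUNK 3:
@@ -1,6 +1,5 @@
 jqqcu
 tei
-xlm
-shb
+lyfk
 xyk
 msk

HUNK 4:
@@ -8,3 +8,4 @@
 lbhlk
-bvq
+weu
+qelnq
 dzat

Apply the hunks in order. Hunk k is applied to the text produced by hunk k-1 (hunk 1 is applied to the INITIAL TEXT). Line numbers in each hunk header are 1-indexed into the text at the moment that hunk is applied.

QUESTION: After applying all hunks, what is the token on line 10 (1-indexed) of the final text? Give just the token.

Hunk 1: at line 2 remove [chzk] add [xlm] -> 13 lines: jqqcu tei xlm shb xyk msk fyv wmn lbhlk bvq arsnq fbn jsrs
Hunk 2: at line 10 remove [arsnq] add [dzat] -> 13 lines: jqqcu tei xlm shb xyk msk fyv wmn lbhlk bvq dzat fbn jsrs
Hunk 3: at line 1 remove [xlm,shb] add [lyfk] -> 12 lines: jqqcu tei lyfk xyk msk fyv wmn lbhlk bvq dzat fbn jsrs
Hunk 4: at line 8 remove [bvq] add [weu,qelnq] -> 13 lines: jqqcu tei lyfk xyk msk fyv wmn lbhlk weu qelnq dzat fbn jsrs
Final line 10: qelnq

Answer: qelnq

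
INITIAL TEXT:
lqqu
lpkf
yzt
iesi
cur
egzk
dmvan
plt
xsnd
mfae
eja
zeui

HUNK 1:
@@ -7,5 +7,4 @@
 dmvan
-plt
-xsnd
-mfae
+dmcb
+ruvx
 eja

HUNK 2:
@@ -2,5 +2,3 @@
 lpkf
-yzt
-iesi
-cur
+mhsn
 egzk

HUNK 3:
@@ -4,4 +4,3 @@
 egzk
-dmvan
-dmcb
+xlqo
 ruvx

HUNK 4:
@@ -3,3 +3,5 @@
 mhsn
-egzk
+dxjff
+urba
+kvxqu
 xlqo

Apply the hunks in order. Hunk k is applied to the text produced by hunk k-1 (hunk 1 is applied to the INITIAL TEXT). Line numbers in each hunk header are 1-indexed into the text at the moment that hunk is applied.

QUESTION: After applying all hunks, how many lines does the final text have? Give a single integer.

Hunk 1: at line 7 remove [plt,xsnd,mfae] add [dmcb,ruvx] -> 11 lines: lqqu lpkf yzt iesi cur egzk dmvan dmcb ruvx eja zeui
Hunk 2: at line 2 remove [yzt,iesi,cur] add [mhsn] -> 9 lines: lqqu lpkf mhsn egzk dmvan dmcb ruvx eja zeui
Hunk 3: at line 4 remove [dmvan,dmcb] add [xlqo] -> 8 lines: lqqu lpkf mhsn egzk xlqo ruvx eja zeui
Hunk 4: at line 3 remove [egzk] add [dxjff,urba,kvxqu] -> 10 lines: lqqu lpkf mhsn dxjff urba kvxqu xlqo ruvx eja zeui
Final line count: 10

Answer: 10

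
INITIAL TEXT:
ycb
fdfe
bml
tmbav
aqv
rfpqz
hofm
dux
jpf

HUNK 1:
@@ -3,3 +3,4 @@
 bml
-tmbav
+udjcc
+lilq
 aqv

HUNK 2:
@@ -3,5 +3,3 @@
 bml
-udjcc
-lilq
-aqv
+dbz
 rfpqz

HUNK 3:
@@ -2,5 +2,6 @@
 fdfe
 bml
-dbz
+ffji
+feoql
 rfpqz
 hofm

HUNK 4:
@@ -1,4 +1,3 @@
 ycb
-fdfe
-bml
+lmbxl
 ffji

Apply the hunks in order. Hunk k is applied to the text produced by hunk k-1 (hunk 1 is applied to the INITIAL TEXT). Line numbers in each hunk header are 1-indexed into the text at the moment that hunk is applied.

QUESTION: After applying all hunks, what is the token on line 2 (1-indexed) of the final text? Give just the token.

Answer: lmbxl

Derivation:
Hunk 1: at line 3 remove [tmbav] add [udjcc,lilq] -> 10 lines: ycb fdfe bml udjcc lilq aqv rfpqz hofm dux jpf
Hunk 2: at line 3 remove [udjcc,lilq,aqv] add [dbz] -> 8 lines: ycb fdfe bml dbz rfpqz hofm dux jpf
Hunk 3: at line 2 remove [dbz] add [ffji,feoql] -> 9 lines: ycb fdfe bml ffji feoql rfpqz hofm dux jpf
Hunk 4: at line 1 remove [fdfe,bml] add [lmbxl] -> 8 lines: ycb lmbxl ffji feoql rfpqz hofm dux jpf
Final line 2: lmbxl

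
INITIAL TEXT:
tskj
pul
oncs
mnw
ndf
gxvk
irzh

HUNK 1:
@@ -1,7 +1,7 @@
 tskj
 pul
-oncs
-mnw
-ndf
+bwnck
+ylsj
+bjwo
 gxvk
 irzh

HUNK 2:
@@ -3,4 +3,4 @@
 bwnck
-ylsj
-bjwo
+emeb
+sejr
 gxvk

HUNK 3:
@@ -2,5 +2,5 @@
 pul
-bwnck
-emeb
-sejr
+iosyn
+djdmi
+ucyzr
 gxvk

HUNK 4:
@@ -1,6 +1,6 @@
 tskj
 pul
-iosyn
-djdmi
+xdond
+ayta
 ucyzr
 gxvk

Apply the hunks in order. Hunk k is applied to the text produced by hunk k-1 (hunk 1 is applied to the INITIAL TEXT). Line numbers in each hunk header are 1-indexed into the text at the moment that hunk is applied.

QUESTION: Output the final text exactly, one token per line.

Hunk 1: at line 1 remove [oncs,mnw,ndf] add [bwnck,ylsj,bjwo] -> 7 lines: tskj pul bwnck ylsj bjwo gxvk irzh
Hunk 2: at line 3 remove [ylsj,bjwo] add [emeb,sejr] -> 7 lines: tskj pul bwnck emeb sejr gxvk irzh
Hunk 3: at line 2 remove [bwnck,emeb,sejr] add [iosyn,djdmi,ucyzr] -> 7 lines: tskj pul iosyn djdmi ucyzr gxvk irzh
Hunk 4: at line 1 remove [iosyn,djdmi] add [xdond,ayta] -> 7 lines: tskj pul xdond ayta ucyzr gxvk irzh

Answer: tskj
pul
xdond
ayta
ucyzr
gxvk
irzh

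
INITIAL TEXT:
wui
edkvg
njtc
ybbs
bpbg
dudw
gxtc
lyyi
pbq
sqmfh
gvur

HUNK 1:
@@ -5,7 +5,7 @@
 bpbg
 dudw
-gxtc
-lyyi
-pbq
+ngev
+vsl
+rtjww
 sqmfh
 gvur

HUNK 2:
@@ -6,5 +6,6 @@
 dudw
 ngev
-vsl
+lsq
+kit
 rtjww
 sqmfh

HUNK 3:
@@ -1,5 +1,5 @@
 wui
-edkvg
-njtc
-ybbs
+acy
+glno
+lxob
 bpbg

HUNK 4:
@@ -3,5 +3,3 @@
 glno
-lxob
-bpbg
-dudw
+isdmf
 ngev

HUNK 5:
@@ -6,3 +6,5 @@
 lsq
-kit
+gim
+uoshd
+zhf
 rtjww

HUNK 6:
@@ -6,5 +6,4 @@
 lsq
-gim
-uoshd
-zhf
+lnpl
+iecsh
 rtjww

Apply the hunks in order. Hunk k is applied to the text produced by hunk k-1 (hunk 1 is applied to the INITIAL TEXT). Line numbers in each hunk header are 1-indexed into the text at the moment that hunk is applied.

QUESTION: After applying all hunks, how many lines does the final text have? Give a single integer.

Hunk 1: at line 5 remove [gxtc,lyyi,pbq] add [ngev,vsl,rtjww] -> 11 lines: wui edkvg njtc ybbs bpbg dudw ngev vsl rtjww sqmfh gvur
Hunk 2: at line 6 remove [vsl] add [lsq,kit] -> 12 lines: wui edkvg njtc ybbs bpbg dudw ngev lsq kit rtjww sqmfh gvur
Hunk 3: at line 1 remove [edkvg,njtc,ybbs] add [acy,glno,lxob] -> 12 lines: wui acy glno lxob bpbg dudw ngev lsq kit rtjww sqmfh gvur
Hunk 4: at line 3 remove [lxob,bpbg,dudw] add [isdmf] -> 10 lines: wui acy glno isdmf ngev lsq kit rtjww sqmfh gvur
Hunk 5: at line 6 remove [kit] add [gim,uoshd,zhf] -> 12 lines: wui acy glno isdmf ngev lsq gim uoshd zhf rtjww sqmfh gvur
Hunk 6: at line 6 remove [gim,uoshd,zhf] add [lnpl,iecsh] -> 11 lines: wui acy glno isdmf ngev lsq lnpl iecsh rtjww sqmfh gvur
Final line count: 11

Answer: 11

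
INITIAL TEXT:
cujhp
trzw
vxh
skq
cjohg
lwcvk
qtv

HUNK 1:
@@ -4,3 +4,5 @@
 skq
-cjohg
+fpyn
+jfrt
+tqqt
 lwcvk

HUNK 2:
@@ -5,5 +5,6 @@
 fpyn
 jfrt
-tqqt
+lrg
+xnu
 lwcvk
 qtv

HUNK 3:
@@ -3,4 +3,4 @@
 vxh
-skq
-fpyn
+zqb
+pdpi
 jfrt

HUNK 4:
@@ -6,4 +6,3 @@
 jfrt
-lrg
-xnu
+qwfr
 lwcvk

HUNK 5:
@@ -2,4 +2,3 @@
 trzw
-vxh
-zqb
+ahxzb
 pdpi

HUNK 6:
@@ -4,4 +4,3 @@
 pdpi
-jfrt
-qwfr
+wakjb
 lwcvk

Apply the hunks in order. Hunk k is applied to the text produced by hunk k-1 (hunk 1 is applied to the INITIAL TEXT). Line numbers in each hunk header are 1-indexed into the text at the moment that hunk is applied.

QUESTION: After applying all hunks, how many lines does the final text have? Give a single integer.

Answer: 7

Derivation:
Hunk 1: at line 4 remove [cjohg] add [fpyn,jfrt,tqqt] -> 9 lines: cujhp trzw vxh skq fpyn jfrt tqqt lwcvk qtv
Hunk 2: at line 5 remove [tqqt] add [lrg,xnu] -> 10 lines: cujhp trzw vxh skq fpyn jfrt lrg xnu lwcvk qtv
Hunk 3: at line 3 remove [skq,fpyn] add [zqb,pdpi] -> 10 lines: cujhp trzw vxh zqb pdpi jfrt lrg xnu lwcvk qtv
Hunk 4: at line 6 remove [lrg,xnu] add [qwfr] -> 9 lines: cujhp trzw vxh zqb pdpi jfrt qwfr lwcvk qtv
Hunk 5: at line 2 remove [vxh,zqb] add [ahxzb] -> 8 lines: cujhp trzw ahxzb pdpi jfrt qwfr lwcvk qtv
Hunk 6: at line 4 remove [jfrt,qwfr] add [wakjb] -> 7 lines: cujhp trzw ahxzb pdpi wakjb lwcvk qtv
Final line count: 7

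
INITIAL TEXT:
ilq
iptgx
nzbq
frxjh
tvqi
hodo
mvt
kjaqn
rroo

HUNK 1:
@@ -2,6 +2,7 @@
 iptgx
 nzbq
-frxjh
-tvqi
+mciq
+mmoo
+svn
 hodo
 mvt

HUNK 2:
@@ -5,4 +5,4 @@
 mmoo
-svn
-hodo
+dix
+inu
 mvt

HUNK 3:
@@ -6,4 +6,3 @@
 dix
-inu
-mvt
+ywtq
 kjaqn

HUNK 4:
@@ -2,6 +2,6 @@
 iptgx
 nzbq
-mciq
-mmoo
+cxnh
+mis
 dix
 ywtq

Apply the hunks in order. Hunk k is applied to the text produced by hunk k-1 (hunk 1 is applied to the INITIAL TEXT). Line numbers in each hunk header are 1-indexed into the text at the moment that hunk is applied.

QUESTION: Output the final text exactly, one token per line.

Hunk 1: at line 2 remove [frxjh,tvqi] add [mciq,mmoo,svn] -> 10 lines: ilq iptgx nzbq mciq mmoo svn hodo mvt kjaqn rroo
Hunk 2: at line 5 remove [svn,hodo] add [dix,inu] -> 10 lines: ilq iptgx nzbq mciq mmoo dix inu mvt kjaqn rroo
Hunk 3: at line 6 remove [inu,mvt] add [ywtq] -> 9 lines: ilq iptgx nzbq mciq mmoo dix ywtq kjaqn rroo
Hunk 4: at line 2 remove [mciq,mmoo] add [cxnh,mis] -> 9 lines: ilq iptgx nzbq cxnh mis dix ywtq kjaqn rroo

Answer: ilq
iptgx
nzbq
cxnh
mis
dix
ywtq
kjaqn
rroo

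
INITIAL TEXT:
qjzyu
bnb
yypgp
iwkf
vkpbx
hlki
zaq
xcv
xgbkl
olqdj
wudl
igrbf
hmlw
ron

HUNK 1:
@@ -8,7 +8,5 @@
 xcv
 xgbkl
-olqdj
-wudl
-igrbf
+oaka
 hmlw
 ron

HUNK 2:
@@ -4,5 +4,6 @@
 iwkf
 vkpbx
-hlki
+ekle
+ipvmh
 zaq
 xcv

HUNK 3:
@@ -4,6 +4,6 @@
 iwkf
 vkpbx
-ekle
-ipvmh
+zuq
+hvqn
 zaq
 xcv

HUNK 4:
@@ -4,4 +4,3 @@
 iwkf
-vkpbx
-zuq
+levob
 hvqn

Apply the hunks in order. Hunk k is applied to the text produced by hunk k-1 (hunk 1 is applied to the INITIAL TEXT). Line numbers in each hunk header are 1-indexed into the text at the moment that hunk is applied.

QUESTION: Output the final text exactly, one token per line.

Hunk 1: at line 8 remove [olqdj,wudl,igrbf] add [oaka] -> 12 lines: qjzyu bnb yypgp iwkf vkpbx hlki zaq xcv xgbkl oaka hmlw ron
Hunk 2: at line 4 remove [hlki] add [ekle,ipvmh] -> 13 lines: qjzyu bnb yypgp iwkf vkpbx ekle ipvmh zaq xcv xgbkl oaka hmlw ron
Hunk 3: at line 4 remove [ekle,ipvmh] add [zuq,hvqn] -> 13 lines: qjzyu bnb yypgp iwkf vkpbx zuq hvqn zaq xcv xgbkl oaka hmlw ron
Hunk 4: at line 4 remove [vkpbx,zuq] add [levob] -> 12 lines: qjzyu bnb yypgp iwkf levob hvqn zaq xcv xgbkl oaka hmlw ron

Answer: qjzyu
bnb
yypgp
iwkf
levob
hvqn
zaq
xcv
xgbkl
oaka
hmlw
ron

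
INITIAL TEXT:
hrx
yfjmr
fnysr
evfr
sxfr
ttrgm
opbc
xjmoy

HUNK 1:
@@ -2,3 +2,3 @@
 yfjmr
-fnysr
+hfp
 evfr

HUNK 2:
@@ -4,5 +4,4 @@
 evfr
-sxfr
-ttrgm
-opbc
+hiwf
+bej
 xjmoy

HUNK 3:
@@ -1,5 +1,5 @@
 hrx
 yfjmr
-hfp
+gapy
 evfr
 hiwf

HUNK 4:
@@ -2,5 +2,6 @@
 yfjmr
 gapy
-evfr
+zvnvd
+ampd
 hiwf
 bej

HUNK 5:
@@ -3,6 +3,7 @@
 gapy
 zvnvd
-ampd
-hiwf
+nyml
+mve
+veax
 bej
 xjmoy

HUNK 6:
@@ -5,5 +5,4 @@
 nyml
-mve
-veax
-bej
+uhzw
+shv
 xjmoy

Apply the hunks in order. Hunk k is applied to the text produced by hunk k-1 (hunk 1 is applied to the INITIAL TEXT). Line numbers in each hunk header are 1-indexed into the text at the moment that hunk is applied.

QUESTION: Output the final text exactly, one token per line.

Hunk 1: at line 2 remove [fnysr] add [hfp] -> 8 lines: hrx yfjmr hfp evfr sxfr ttrgm opbc xjmoy
Hunk 2: at line 4 remove [sxfr,ttrgm,opbc] add [hiwf,bej] -> 7 lines: hrx yfjmr hfp evfr hiwf bej xjmoy
Hunk 3: at line 1 remove [hfp] add [gapy] -> 7 lines: hrx yfjmr gapy evfr hiwf bej xjmoy
Hunk 4: at line 2 remove [evfr] add [zvnvd,ampd] -> 8 lines: hrx yfjmr gapy zvnvd ampd hiwf bej xjmoy
Hunk 5: at line 3 remove [ampd,hiwf] add [nyml,mve,veax] -> 9 lines: hrx yfjmr gapy zvnvd nyml mve veax bej xjmoy
Hunk 6: at line 5 remove [mve,veax,bej] add [uhzw,shv] -> 8 lines: hrx yfjmr gapy zvnvd nyml uhzw shv xjmoy

Answer: hrx
yfjmr
gapy
zvnvd
nyml
uhzw
shv
xjmoy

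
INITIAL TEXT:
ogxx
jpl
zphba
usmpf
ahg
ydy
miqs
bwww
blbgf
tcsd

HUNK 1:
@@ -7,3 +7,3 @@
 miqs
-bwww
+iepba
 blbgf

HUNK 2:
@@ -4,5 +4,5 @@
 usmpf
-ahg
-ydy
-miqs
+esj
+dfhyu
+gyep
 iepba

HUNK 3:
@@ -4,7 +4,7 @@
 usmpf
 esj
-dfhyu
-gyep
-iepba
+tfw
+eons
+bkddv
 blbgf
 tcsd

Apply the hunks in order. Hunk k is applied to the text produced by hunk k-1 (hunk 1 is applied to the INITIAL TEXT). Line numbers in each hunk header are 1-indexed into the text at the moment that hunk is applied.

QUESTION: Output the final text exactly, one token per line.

Hunk 1: at line 7 remove [bwww] add [iepba] -> 10 lines: ogxx jpl zphba usmpf ahg ydy miqs iepba blbgf tcsd
Hunk 2: at line 4 remove [ahg,ydy,miqs] add [esj,dfhyu,gyep] -> 10 lines: ogxx jpl zphba usmpf esj dfhyu gyep iepba blbgf tcsd
Hunk 3: at line 4 remove [dfhyu,gyep,iepba] add [tfw,eons,bkddv] -> 10 lines: ogxx jpl zphba usmpf esj tfw eons bkddv blbgf tcsd

Answer: ogxx
jpl
zphba
usmpf
esj
tfw
eons
bkddv
blbgf
tcsd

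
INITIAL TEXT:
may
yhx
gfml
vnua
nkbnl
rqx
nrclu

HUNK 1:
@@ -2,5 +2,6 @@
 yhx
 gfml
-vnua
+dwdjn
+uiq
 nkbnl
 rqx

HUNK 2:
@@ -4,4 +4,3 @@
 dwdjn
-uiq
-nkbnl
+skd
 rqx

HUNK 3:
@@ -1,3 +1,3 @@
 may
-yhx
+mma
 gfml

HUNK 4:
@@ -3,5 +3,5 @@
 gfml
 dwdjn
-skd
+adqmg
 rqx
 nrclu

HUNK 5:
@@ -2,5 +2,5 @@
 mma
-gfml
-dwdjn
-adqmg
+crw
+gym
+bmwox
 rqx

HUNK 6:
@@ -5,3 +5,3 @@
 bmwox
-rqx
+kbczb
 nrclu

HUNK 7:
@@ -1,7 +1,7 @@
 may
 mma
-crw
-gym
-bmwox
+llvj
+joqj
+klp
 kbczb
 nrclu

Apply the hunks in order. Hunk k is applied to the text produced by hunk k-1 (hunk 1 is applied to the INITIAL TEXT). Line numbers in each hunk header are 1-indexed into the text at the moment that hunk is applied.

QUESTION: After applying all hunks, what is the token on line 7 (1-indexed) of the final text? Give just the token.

Answer: nrclu

Derivation:
Hunk 1: at line 2 remove [vnua] add [dwdjn,uiq] -> 8 lines: may yhx gfml dwdjn uiq nkbnl rqx nrclu
Hunk 2: at line 4 remove [uiq,nkbnl] add [skd] -> 7 lines: may yhx gfml dwdjn skd rqx nrclu
Hunk 3: at line 1 remove [yhx] add [mma] -> 7 lines: may mma gfml dwdjn skd rqx nrclu
Hunk 4: at line 3 remove [skd] add [adqmg] -> 7 lines: may mma gfml dwdjn adqmg rqx nrclu
Hunk 5: at line 2 remove [gfml,dwdjn,adqmg] add [crw,gym,bmwox] -> 7 lines: may mma crw gym bmwox rqx nrclu
Hunk 6: at line 5 remove [rqx] add [kbczb] -> 7 lines: may mma crw gym bmwox kbczb nrclu
Hunk 7: at line 1 remove [crw,gym,bmwox] add [llvj,joqj,klp] -> 7 lines: may mma llvj joqj klp kbczb nrclu
Final line 7: nrclu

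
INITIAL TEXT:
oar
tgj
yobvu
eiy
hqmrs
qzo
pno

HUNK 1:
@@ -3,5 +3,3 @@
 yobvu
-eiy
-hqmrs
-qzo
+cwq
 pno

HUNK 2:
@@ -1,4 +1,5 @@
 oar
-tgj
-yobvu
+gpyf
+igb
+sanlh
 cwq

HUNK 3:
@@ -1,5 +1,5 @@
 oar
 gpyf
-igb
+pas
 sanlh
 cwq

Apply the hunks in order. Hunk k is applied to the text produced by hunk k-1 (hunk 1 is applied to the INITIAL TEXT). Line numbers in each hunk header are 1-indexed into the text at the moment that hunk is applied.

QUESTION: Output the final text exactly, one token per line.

Answer: oar
gpyf
pas
sanlh
cwq
pno

Derivation:
Hunk 1: at line 3 remove [eiy,hqmrs,qzo] add [cwq] -> 5 lines: oar tgj yobvu cwq pno
Hunk 2: at line 1 remove [tgj,yobvu] add [gpyf,igb,sanlh] -> 6 lines: oar gpyf igb sanlh cwq pno
Hunk 3: at line 1 remove [igb] add [pas] -> 6 lines: oar gpyf pas sanlh cwq pno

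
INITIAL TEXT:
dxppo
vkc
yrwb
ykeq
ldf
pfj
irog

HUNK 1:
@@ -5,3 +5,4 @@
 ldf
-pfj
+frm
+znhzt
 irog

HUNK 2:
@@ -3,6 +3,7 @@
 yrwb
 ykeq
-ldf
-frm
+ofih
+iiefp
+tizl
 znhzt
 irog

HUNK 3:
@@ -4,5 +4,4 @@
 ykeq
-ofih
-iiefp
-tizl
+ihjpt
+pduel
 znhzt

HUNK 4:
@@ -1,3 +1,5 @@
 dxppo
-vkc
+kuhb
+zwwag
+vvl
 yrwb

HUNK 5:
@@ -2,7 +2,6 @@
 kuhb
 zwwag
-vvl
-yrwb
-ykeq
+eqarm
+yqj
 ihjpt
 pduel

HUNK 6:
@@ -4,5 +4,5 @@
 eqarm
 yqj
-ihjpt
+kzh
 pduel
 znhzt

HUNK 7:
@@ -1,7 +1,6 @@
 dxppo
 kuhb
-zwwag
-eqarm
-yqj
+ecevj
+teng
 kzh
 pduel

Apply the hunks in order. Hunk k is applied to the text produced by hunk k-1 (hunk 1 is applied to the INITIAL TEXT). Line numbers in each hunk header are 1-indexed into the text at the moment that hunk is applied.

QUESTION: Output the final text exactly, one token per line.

Answer: dxppo
kuhb
ecevj
teng
kzh
pduel
znhzt
irog

Derivation:
Hunk 1: at line 5 remove [pfj] add [frm,znhzt] -> 8 lines: dxppo vkc yrwb ykeq ldf frm znhzt irog
Hunk 2: at line 3 remove [ldf,frm] add [ofih,iiefp,tizl] -> 9 lines: dxppo vkc yrwb ykeq ofih iiefp tizl znhzt irog
Hunk 3: at line 4 remove [ofih,iiefp,tizl] add [ihjpt,pduel] -> 8 lines: dxppo vkc yrwb ykeq ihjpt pduel znhzt irog
Hunk 4: at line 1 remove [vkc] add [kuhb,zwwag,vvl] -> 10 lines: dxppo kuhb zwwag vvl yrwb ykeq ihjpt pduel znhzt irog
Hunk 5: at line 2 remove [vvl,yrwb,ykeq] add [eqarm,yqj] -> 9 lines: dxppo kuhb zwwag eqarm yqj ihjpt pduel znhzt irog
Hunk 6: at line 4 remove [ihjpt] add [kzh] -> 9 lines: dxppo kuhb zwwag eqarm yqj kzh pduel znhzt irog
Hunk 7: at line 1 remove [zwwag,eqarm,yqj] add [ecevj,teng] -> 8 lines: dxppo kuhb ecevj teng kzh pduel znhzt irog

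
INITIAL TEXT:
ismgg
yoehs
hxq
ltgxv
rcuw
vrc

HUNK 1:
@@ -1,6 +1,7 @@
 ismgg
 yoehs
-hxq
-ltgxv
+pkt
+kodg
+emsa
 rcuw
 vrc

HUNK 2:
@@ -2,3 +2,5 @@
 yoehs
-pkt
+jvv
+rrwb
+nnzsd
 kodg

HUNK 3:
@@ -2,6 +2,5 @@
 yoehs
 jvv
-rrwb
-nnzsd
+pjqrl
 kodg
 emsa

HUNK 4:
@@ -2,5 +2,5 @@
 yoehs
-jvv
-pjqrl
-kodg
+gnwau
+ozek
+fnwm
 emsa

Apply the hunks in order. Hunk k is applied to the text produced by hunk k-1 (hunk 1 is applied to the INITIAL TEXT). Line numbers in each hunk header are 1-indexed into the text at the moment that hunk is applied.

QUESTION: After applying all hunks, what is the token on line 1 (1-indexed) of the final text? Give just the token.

Answer: ismgg

Derivation:
Hunk 1: at line 1 remove [hxq,ltgxv] add [pkt,kodg,emsa] -> 7 lines: ismgg yoehs pkt kodg emsa rcuw vrc
Hunk 2: at line 2 remove [pkt] add [jvv,rrwb,nnzsd] -> 9 lines: ismgg yoehs jvv rrwb nnzsd kodg emsa rcuw vrc
Hunk 3: at line 2 remove [rrwb,nnzsd] add [pjqrl] -> 8 lines: ismgg yoehs jvv pjqrl kodg emsa rcuw vrc
Hunk 4: at line 2 remove [jvv,pjqrl,kodg] add [gnwau,ozek,fnwm] -> 8 lines: ismgg yoehs gnwau ozek fnwm emsa rcuw vrc
Final line 1: ismgg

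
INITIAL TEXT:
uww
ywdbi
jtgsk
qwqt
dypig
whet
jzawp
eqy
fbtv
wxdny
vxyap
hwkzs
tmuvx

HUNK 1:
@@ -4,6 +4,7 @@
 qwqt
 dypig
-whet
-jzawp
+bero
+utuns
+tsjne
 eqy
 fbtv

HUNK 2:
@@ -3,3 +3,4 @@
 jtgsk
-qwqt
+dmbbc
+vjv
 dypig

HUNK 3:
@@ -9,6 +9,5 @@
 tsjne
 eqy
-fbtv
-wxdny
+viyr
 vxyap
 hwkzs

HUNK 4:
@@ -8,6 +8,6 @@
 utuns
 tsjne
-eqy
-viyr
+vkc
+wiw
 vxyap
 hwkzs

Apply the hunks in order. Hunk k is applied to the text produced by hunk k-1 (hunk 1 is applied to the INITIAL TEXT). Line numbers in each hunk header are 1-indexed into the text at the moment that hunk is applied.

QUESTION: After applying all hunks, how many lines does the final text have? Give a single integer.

Hunk 1: at line 4 remove [whet,jzawp] add [bero,utuns,tsjne] -> 14 lines: uww ywdbi jtgsk qwqt dypig bero utuns tsjne eqy fbtv wxdny vxyap hwkzs tmuvx
Hunk 2: at line 3 remove [qwqt] add [dmbbc,vjv] -> 15 lines: uww ywdbi jtgsk dmbbc vjv dypig bero utuns tsjne eqy fbtv wxdny vxyap hwkzs tmuvx
Hunk 3: at line 9 remove [fbtv,wxdny] add [viyr] -> 14 lines: uww ywdbi jtgsk dmbbc vjv dypig bero utuns tsjne eqy viyr vxyap hwkzs tmuvx
Hunk 4: at line 8 remove [eqy,viyr] add [vkc,wiw] -> 14 lines: uww ywdbi jtgsk dmbbc vjv dypig bero utuns tsjne vkc wiw vxyap hwkzs tmuvx
Final line count: 14

Answer: 14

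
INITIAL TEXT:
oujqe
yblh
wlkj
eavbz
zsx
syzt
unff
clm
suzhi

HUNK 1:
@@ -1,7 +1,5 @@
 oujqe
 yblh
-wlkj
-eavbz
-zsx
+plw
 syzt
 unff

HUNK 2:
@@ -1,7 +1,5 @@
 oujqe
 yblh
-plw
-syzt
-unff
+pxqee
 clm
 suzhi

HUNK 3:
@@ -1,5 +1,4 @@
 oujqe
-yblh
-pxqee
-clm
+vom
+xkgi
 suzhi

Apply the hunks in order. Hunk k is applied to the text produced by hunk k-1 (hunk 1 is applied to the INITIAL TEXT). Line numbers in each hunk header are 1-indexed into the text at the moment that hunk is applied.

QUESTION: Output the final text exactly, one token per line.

Hunk 1: at line 1 remove [wlkj,eavbz,zsx] add [plw] -> 7 lines: oujqe yblh plw syzt unff clm suzhi
Hunk 2: at line 1 remove [plw,syzt,unff] add [pxqee] -> 5 lines: oujqe yblh pxqee clm suzhi
Hunk 3: at line 1 remove [yblh,pxqee,clm] add [vom,xkgi] -> 4 lines: oujqe vom xkgi suzhi

Answer: oujqe
vom
xkgi
suzhi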